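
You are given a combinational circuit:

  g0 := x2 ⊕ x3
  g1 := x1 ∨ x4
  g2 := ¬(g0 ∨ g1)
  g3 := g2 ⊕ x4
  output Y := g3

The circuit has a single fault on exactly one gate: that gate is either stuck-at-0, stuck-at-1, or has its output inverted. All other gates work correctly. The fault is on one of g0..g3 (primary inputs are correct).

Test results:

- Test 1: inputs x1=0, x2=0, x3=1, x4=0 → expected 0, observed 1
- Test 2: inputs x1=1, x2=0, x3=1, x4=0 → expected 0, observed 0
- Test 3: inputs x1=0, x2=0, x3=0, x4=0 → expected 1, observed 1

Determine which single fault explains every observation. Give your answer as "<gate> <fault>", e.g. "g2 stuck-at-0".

Fault-free values for test 1 (x1=0, x2=0, x3=1, x4=0): g0=1, g1=0, g2=0, g3=0, giving Y=0. Observed 1.
Test 1: faults giving observed 1 are {g0 stuck-at-0, g0 inverted output, g2 stuck-at-1, g2 inverted output, g3 stuck-at-1, g3 inverted output}.
Test 2 (x1=1, x2=0, x3=1, x4=0): fault-free g0=1, g1=1, g2=0, g3=0 → 0; observed 0. Eliminates g2 stuck-at-1, g2 inverted output, g3 stuck-at-1, g3 inverted output.
Test 3 (x1=0, x2=0, x3=0, x4=0): fault-free g0=0, g1=0, g2=1, g3=1 → 1; observed 1. Eliminates g0 inverted output.
Only g0 stuck-at-0 is consistent with every test.

g0 stuck-at-0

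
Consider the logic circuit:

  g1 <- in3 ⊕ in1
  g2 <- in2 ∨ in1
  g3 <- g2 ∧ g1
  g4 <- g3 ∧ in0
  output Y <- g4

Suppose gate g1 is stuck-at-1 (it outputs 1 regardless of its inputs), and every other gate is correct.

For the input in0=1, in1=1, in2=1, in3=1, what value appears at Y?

1

Propagate with g1 forced: g1=1 [stuck-at-1], g2=1, g3=1, g4=1.
So Y = 1. (Without the fault it would be 0.)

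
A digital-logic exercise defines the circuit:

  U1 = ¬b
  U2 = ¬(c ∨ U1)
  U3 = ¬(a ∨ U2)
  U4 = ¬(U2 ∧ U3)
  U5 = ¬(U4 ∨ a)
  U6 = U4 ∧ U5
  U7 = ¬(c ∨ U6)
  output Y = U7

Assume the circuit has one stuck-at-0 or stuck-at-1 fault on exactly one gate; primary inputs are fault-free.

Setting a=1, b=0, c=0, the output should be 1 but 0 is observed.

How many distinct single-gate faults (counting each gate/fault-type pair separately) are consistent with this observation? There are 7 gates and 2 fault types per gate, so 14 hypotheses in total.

Fault-free: U1=1, U2=0, U3=0, U4=1, U5=0, U6=0, U7=1 → 1. Observed 0.
  U1 stuck-at-0: output 1 ✗
  U1 stuck-at-1: output 1 ✗
  U2 stuck-at-0: output 1 ✗
  U2 stuck-at-1: output 1 ✗
  U3 stuck-at-0: output 1 ✗
  U3 stuck-at-1: output 1 ✗
  U4 stuck-at-0: output 1 ✗
  U4 stuck-at-1: output 1 ✗
  U5 stuck-at-0: output 1 ✗
  U5 stuck-at-1: output 0 ✓
  U6 stuck-at-0: output 1 ✗
  U6 stuck-at-1: output 0 ✓
  U7 stuck-at-0: output 0 ✓
  U7 stuck-at-1: output 1 ✗
Consistent faults: {U5 stuck-at-1, U6 stuck-at-1, U7 stuck-at-0} — 3 in all.

3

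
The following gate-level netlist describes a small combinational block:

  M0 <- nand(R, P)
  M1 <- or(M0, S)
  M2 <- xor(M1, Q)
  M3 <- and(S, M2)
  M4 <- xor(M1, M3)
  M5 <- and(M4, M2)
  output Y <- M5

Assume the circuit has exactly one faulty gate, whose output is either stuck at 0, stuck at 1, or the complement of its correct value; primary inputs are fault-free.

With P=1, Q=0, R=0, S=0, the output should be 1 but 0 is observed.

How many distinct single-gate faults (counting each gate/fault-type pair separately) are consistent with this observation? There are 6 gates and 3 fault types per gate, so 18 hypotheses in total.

12

Fault-free: M0=1, M1=1, M2=1, M3=0, M4=1, M5=1 → 1. Observed 0.
  M0: stuck-at-0, inverted output ✓; others ✗
  M1: stuck-at-0, inverted output ✓; others ✗
  M2: stuck-at-0, inverted output ✓; others ✗
  M3: stuck-at-1, inverted output ✓; others ✗
  M4: stuck-at-0, inverted output ✓; others ✗
  M5: stuck-at-0, inverted output ✓; others ✗
Consistent faults: {M0 stuck-at-0, M0 inverted output, M1 stuck-at-0, M1 inverted output, M2 stuck-at-0, M2 inverted output, M3 stuck-at-1, M3 inverted output, M4 stuck-at-0, M4 inverted output, M5 stuck-at-0, M5 inverted output} — 12 in all.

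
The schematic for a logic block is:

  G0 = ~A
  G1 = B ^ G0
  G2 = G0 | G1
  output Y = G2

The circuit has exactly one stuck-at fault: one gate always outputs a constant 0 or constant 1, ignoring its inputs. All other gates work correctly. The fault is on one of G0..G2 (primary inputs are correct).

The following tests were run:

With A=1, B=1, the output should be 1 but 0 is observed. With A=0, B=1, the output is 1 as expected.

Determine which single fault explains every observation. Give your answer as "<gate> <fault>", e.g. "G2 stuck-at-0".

G1 stuck-at-0

Fault-free values for test 1 (A=1, B=1): G0=0, G1=1, G2=1, giving Y=1. Observed 0.
Test 1: faults giving observed 0 are {G1 stuck-at-0, G2 stuck-at-0}.
Test 2 (A=0, B=1): fault-free G0=1, G1=0, G2=1 → 1; observed 1. Eliminates G2 stuck-at-0.
Only G1 stuck-at-0 is consistent with every test.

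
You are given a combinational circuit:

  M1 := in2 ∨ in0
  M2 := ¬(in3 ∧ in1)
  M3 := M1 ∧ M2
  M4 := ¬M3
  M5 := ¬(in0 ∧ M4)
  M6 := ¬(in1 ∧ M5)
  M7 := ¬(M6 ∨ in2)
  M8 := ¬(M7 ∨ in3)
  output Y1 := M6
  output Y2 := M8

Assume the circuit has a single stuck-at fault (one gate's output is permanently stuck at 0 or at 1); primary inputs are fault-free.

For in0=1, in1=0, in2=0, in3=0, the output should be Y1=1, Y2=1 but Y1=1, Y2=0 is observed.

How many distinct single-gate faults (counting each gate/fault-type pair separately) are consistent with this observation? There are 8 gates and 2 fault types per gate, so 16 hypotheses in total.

2

Fault-free: M1=1, M2=1, M3=1, M4=0, M5=1, M6=1, M7=0, M8=1 → Y1=1, Y2=1. Observed Y1=1, Y2=0.
  M1: none of the 2 fault types match ✗
  M2: none of the 2 fault types match ✗
  M3: none of the 2 fault types match ✗
  M4: none of the 2 fault types match ✗
  M5: none of the 2 fault types match ✗
  M6: none of the 2 fault types match ✗
  M7: stuck-at-1 ✓; others ✗
  M8: stuck-at-0 ✓; others ✗
Consistent faults: {M7 stuck-at-1, M8 stuck-at-0} — 2 in all.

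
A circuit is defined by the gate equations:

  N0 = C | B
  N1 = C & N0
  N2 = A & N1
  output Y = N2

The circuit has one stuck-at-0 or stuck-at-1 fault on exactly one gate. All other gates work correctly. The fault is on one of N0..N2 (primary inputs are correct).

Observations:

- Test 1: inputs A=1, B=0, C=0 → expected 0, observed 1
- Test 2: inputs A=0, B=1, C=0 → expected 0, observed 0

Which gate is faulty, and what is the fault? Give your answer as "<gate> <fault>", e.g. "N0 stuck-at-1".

N1 stuck-at-1

Fault-free values for test 1 (A=1, B=0, C=0): N0=0, N1=0, N2=0, giving Y=0. Observed 1.
Test 1: faults giving observed 1 are {N1 stuck-at-1, N2 stuck-at-1}.
Test 2 (A=0, B=1, C=0): fault-free N0=1, N1=0, N2=0 → 0; observed 0. Eliminates N2 stuck-at-1.
Only N1 stuck-at-1 is consistent with every test.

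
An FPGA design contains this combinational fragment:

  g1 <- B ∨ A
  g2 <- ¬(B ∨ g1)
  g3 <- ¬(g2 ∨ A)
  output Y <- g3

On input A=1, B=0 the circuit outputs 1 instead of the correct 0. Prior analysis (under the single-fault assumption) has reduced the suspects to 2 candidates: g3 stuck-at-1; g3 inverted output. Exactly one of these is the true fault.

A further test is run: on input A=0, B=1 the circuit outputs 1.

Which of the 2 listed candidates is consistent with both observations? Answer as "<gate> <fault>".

g3 stuck-at-1

Evaluate each candidate on input A=0, B=1:
  g3 stuck-at-1: g1=1, g2=0, g3=1 [stuck-at-1] → 1 — matches
  g3 inverted output: g1=1, g2=0, g3=0 [inverted output] → 0 — eliminated
Only g3 stuck-at-1 reproduces the observed 1.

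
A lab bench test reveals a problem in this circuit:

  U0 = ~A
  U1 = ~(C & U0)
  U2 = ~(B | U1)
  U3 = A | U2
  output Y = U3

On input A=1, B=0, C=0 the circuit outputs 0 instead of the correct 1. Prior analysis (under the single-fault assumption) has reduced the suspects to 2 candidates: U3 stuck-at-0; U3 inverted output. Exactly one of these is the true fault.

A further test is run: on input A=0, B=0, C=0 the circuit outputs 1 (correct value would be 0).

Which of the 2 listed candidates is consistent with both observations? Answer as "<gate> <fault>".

Evaluate each candidate on input A=0, B=0, C=0:
  U3 stuck-at-0: U0=1, U1=1, U2=0, U3=0 [stuck-at-0] → 0 — eliminated
  U3 inverted output: U0=1, U1=1, U2=0, U3=1 [inverted output] → 1 — matches
Only U3 inverted output reproduces the observed 1.

U3 inverted output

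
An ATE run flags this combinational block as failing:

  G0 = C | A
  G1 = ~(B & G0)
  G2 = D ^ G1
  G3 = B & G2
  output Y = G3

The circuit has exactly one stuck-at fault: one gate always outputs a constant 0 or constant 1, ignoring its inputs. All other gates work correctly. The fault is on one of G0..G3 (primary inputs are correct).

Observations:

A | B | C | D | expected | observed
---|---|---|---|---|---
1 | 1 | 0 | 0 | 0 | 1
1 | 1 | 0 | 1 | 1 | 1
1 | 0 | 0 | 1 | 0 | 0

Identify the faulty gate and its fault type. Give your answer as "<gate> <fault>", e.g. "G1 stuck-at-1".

G2 stuck-at-1

Fault-free values for test 1 (A=1, B=1, C=0, D=0): G0=1, G1=0, G2=0, G3=0, giving Y=0. Observed 1.
Test 1: faults giving observed 1 are {G0 stuck-at-0, G1 stuck-at-1, G2 stuck-at-1, G3 stuck-at-1}.
Test 2 (A=1, B=1, C=0, D=1): fault-free G0=1, G1=0, G2=1, G3=1 → 1; observed 1. Eliminates G0 stuck-at-0, G1 stuck-at-1.
Test 3 (A=1, B=0, C=0, D=1): fault-free G0=1, G1=1, G2=0, G3=0 → 0; observed 0. Eliminates G3 stuck-at-1.
Only G2 stuck-at-1 is consistent with every test.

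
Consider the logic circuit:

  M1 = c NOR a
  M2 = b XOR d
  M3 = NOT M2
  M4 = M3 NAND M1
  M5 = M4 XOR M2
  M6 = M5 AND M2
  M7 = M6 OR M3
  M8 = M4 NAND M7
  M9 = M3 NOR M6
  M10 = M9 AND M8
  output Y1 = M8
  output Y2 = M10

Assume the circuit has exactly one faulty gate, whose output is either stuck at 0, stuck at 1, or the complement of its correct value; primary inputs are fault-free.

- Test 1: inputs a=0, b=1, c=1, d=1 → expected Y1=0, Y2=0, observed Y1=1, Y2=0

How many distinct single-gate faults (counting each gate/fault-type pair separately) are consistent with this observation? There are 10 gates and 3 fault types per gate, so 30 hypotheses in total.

Fault-free: M1=0, M2=0, M3=1, M4=1, M5=1, M6=0, M7=1, M8=0, M9=0, M10=0 → Y1=0, Y2=0. Observed Y1=1, Y2=0.
  M1: stuck-at-1, inverted output ✓; others ✗
  M2: none of the 3 fault types match ✗
  M3: none of the 3 fault types match ✗
  M4: stuck-at-0, inverted output ✓; others ✗
  M5: none of the 3 fault types match ✗
  M6: none of the 3 fault types match ✗
  M7: stuck-at-0, inverted output ✓; others ✗
  M8: stuck-at-1, inverted output ✓; others ✗
  M9: none of the 3 fault types match ✗
  M10: none of the 3 fault types match ✗
Consistent faults: {M1 stuck-at-1, M1 inverted output, M4 stuck-at-0, M4 inverted output, M7 stuck-at-0, M7 inverted output, M8 stuck-at-1, M8 inverted output} — 8 in all.

8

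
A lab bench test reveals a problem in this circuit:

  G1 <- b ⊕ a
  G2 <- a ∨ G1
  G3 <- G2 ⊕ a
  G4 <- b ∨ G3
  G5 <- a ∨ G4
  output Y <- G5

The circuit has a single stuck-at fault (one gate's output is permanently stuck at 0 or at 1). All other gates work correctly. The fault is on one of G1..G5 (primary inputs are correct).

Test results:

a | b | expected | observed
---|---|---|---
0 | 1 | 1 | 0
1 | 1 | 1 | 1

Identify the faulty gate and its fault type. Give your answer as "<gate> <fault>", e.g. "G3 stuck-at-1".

Fault-free values for test 1 (a=0, b=1): G1=1, G2=1, G3=1, G4=1, G5=1, giving Y=1. Observed 0.
Test 1: faults giving observed 0 are {G4 stuck-at-0, G5 stuck-at-0}.
Test 2 (a=1, b=1): fault-free G1=0, G2=1, G3=0, G4=1, G5=1 → 1; observed 1. Eliminates G5 stuck-at-0.
Only G4 stuck-at-0 is consistent with every test.

G4 stuck-at-0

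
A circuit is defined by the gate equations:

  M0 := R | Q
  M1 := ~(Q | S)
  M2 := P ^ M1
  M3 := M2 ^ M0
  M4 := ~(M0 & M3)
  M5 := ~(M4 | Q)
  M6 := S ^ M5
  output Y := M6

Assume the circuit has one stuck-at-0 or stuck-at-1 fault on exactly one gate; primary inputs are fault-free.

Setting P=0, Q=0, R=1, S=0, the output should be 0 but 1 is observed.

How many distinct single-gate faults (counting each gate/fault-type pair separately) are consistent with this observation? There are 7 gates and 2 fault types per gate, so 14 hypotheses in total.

Fault-free: M0=1, M1=1, M2=1, M3=0, M4=1, M5=0, M6=0 → 0. Observed 1.
  M0 stuck-at-0: output 0 ✗
  M0 stuck-at-1: output 0 ✗
  M1 stuck-at-0: output 1 ✓
  M1 stuck-at-1: output 0 ✗
  M2 stuck-at-0: output 1 ✓
  M2 stuck-at-1: output 0 ✗
  M3 stuck-at-0: output 0 ✗
  M3 stuck-at-1: output 1 ✓
  M4 stuck-at-0: output 1 ✓
  M4 stuck-at-1: output 0 ✗
  M5 stuck-at-0: output 0 ✗
  M5 stuck-at-1: output 1 ✓
  M6 stuck-at-0: output 0 ✗
  M6 stuck-at-1: output 1 ✓
Consistent faults: {M1 stuck-at-0, M2 stuck-at-0, M3 stuck-at-1, M4 stuck-at-0, M5 stuck-at-1, M6 stuck-at-1} — 6 in all.

6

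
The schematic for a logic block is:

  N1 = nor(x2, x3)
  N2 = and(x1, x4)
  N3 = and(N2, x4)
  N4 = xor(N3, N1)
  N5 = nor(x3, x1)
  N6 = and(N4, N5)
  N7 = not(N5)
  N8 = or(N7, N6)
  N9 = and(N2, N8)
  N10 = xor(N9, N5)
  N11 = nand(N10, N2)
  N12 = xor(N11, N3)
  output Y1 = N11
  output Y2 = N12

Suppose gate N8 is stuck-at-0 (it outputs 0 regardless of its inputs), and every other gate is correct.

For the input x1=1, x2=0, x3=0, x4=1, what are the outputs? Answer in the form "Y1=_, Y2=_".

Y1=1, Y2=0

Propagate with N8 forced: N1=1, N2=1, N3=1, N4=0, N5=0, N6=0, N7=1, N8=0 [stuck-at-0], N9=0, N10=0, N11=1, N12=0.
So the outputs are Y1=1, Y2=0. (Without the fault they would be Y1=0, Y2=1.)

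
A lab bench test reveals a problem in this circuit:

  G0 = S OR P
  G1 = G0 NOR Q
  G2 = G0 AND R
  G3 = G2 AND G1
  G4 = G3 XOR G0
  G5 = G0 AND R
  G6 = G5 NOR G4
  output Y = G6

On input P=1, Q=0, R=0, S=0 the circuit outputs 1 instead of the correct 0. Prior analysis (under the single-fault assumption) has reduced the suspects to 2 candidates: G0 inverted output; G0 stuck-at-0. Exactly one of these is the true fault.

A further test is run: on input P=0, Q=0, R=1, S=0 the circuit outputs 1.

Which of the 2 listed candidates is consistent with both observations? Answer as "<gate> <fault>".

G0 stuck-at-0

Evaluate each candidate on input P=0, Q=0, R=1, S=0:
  G0 inverted output: G0=1 [inverted output], G1=0, G2=1, G3=0, G4=1, G5=1, G6=0 → 0 — eliminated
  G0 stuck-at-0: G0=0 [stuck-at-0], G1=1, G2=0, G3=0, G4=0, G5=0, G6=1 → 1 — matches
Only G0 stuck-at-0 reproduces the observed 1.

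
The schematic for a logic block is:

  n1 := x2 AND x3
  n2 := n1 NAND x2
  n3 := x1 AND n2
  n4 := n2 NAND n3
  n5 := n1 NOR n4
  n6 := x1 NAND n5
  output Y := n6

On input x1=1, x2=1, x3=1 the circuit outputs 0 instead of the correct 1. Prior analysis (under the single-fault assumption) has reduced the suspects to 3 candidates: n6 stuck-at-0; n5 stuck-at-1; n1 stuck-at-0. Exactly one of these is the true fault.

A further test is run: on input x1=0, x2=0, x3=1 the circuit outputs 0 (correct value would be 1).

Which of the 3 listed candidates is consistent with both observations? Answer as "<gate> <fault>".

Evaluate each candidate on input x1=0, x2=0, x3=1:
  n6 stuck-at-0: n1=0, n2=1, n3=0, n4=1, n5=0, n6=0 [stuck-at-0] → 0 — matches
  n5 stuck-at-1: n1=0, n2=1, n3=0, n4=1, n5=1 [stuck-at-1], n6=1 → 1 — eliminated
  n1 stuck-at-0: n1=0 [stuck-at-0], n2=1, n3=0, n4=1, n5=0, n6=1 → 1 — eliminated
Only n6 stuck-at-0 reproduces the observed 0.

n6 stuck-at-0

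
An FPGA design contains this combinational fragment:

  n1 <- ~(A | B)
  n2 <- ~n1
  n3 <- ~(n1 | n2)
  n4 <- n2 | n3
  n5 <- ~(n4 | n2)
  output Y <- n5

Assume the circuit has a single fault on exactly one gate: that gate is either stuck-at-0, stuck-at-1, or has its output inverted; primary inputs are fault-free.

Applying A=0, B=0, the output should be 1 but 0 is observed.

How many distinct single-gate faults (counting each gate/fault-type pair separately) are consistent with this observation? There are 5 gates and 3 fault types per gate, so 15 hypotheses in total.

10

Fault-free: n1=1, n2=0, n3=0, n4=0, n5=1 → 1. Observed 0.
  n1: stuck-at-0, inverted output ✓; others ✗
  n2: stuck-at-1, inverted output ✓; others ✗
  n3: stuck-at-1, inverted output ✓; others ✗
  n4: stuck-at-1, inverted output ✓; others ✗
  n5: stuck-at-0, inverted output ✓; others ✗
Consistent faults: {n1 stuck-at-0, n1 inverted output, n2 stuck-at-1, n2 inverted output, n3 stuck-at-1, n3 inverted output, n4 stuck-at-1, n4 inverted output, n5 stuck-at-0, n5 inverted output} — 10 in all.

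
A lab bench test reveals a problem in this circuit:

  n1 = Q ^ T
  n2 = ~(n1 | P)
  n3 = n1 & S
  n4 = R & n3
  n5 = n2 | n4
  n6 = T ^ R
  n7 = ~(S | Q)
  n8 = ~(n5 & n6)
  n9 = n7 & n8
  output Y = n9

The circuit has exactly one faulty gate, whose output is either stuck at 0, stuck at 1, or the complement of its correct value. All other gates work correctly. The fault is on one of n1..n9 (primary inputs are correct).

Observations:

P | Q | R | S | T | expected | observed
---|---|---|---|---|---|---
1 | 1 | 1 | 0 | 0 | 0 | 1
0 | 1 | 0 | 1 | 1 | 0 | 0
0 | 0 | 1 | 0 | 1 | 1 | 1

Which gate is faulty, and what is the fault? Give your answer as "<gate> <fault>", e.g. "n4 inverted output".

Fault-free values for test 1 (P=1, Q=1, R=1, S=0, T=0): n1=1, n2=0, n3=0, n4=0, n5=0, n6=1, n7=0, n8=1, n9=0, giving Y=0. Observed 1.
Test 1: faults giving observed 1 are {n7 stuck-at-1, n7 inverted output, n9 stuck-at-1, n9 inverted output}.
Test 2 (P=0, Q=1, R=0, S=1, T=1): fault-free n1=0, n2=1, n3=0, n4=0, n5=1, n6=1, n7=0, n8=0, n9=0 → 0; observed 0. Eliminates n9 stuck-at-1, n9 inverted output.
Test 3 (P=0, Q=0, R=1, S=0, T=1): fault-free n1=1, n2=0, n3=0, n4=0, n5=0, n6=0, n7=1, n8=1, n9=1 → 1; observed 1. Eliminates n7 inverted output.
Only n7 stuck-at-1 is consistent with every test.

n7 stuck-at-1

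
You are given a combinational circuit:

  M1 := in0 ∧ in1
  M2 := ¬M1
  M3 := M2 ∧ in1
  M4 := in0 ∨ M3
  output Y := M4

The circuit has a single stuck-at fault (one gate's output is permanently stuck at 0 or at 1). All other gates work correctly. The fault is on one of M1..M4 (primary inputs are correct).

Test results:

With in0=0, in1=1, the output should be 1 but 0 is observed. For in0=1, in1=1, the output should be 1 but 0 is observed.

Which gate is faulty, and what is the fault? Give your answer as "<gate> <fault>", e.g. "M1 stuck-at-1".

M4 stuck-at-0

Fault-free values for test 1 (in0=0, in1=1): M1=0, M2=1, M3=1, M4=1, giving Y=1. Observed 0.
Test 1: faults giving observed 0 are {M1 stuck-at-1, M2 stuck-at-0, M3 stuck-at-0, M4 stuck-at-0}.
Test 2 (in0=1, in1=1): fault-free M1=1, M2=0, M3=0, M4=1 → 1; observed 0. Eliminates M1 stuck-at-1, M2 stuck-at-0, M3 stuck-at-0.
Only M4 stuck-at-0 is consistent with every test.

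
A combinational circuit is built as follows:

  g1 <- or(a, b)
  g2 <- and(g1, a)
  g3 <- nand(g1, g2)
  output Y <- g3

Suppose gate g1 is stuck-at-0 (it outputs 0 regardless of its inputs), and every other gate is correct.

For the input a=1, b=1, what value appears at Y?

Propagate with g1 forced: g1=0 [stuck-at-0], g2=0, g3=1.
So Y = 1. (Without the fault it would be 0.)

1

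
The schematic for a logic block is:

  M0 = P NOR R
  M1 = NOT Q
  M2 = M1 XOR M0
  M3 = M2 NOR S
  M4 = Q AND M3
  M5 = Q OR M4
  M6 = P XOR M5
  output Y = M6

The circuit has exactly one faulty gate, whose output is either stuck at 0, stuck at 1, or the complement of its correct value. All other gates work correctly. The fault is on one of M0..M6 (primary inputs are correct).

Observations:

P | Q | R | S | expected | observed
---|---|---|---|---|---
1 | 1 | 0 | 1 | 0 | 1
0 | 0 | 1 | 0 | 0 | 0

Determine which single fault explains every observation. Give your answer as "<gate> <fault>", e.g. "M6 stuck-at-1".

M5 stuck-at-0

Fault-free values for test 1 (P=1, Q=1, R=0, S=1): M0=0, M1=0, M2=0, M3=0, M4=0, M5=1, M6=0, giving Y=0. Observed 1.
Test 1: faults giving observed 1 are {M5 stuck-at-0, M5 inverted output, M6 stuck-at-1, M6 inverted output}.
Test 2 (P=0, Q=0, R=1, S=0): fault-free M0=0, M1=1, M2=1, M3=0, M4=0, M5=0, M6=0 → 0; observed 0. Eliminates M5 inverted output, M6 stuck-at-1, M6 inverted output.
Only M5 stuck-at-0 is consistent with every test.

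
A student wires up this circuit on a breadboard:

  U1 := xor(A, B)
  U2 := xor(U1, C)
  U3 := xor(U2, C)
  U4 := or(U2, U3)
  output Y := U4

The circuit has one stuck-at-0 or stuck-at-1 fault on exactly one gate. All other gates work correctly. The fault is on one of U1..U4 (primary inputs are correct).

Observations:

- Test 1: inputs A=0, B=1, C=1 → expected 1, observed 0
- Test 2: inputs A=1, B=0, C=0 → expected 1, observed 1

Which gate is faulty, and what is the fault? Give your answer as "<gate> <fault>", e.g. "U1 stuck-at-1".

U3 stuck-at-0

Fault-free values for test 1 (A=0, B=1, C=1): U1=1, U2=0, U3=1, U4=1, giving Y=1. Observed 0.
Test 1: faults giving observed 0 are {U3 stuck-at-0, U4 stuck-at-0}.
Test 2 (A=1, B=0, C=0): fault-free U1=1, U2=1, U3=1, U4=1 → 1; observed 1. Eliminates U4 stuck-at-0.
Only U3 stuck-at-0 is consistent with every test.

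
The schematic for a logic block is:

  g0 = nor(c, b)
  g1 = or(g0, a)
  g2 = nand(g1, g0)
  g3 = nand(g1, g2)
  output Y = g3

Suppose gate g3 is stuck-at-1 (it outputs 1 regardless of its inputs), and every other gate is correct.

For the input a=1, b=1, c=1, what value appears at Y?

1

Propagate with g3 forced: g0=0, g1=1, g2=1, g3=1 [stuck-at-1].
So Y = 1. (Without the fault it would be 0.)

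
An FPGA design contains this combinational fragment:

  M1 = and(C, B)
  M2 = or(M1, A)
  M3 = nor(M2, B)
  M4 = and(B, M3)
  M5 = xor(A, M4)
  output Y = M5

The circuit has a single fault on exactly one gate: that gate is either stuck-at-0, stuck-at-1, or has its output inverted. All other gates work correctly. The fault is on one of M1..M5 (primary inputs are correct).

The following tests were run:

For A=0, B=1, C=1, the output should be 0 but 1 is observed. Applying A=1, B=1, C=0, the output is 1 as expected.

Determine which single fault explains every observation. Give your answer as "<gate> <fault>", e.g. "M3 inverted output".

M5 stuck-at-1

Fault-free values for test 1 (A=0, B=1, C=1): M1=1, M2=1, M3=0, M4=0, M5=0, giving Y=0. Observed 1.
Test 1: faults giving observed 1 are {M3 stuck-at-1, M3 inverted output, M4 stuck-at-1, M4 inverted output, M5 stuck-at-1, M5 inverted output}.
Test 2 (A=1, B=1, C=0): fault-free M1=0, M2=1, M3=0, M4=0, M5=1 → 1; observed 1. Eliminates M3 stuck-at-1, M3 inverted output, M4 stuck-at-1, M4 inverted output, M5 inverted output.
Only M5 stuck-at-1 is consistent with every test.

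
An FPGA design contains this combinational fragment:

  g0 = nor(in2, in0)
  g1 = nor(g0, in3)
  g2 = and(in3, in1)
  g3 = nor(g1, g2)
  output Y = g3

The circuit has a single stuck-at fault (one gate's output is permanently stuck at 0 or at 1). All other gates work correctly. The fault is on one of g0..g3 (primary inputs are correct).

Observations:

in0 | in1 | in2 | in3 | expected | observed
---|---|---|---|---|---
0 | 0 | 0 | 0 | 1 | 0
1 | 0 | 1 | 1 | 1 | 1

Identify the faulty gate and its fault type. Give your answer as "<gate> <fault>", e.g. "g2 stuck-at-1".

g0 stuck-at-0

Fault-free values for test 1 (in0=0, in1=0, in2=0, in3=0): g0=1, g1=0, g2=0, g3=1, giving Y=1. Observed 0.
Test 1: faults giving observed 0 are {g0 stuck-at-0, g1 stuck-at-1, g2 stuck-at-1, g3 stuck-at-0}.
Test 2 (in0=1, in1=0, in2=1, in3=1): fault-free g0=0, g1=0, g2=0, g3=1 → 1; observed 1. Eliminates g1 stuck-at-1, g2 stuck-at-1, g3 stuck-at-0.
Only g0 stuck-at-0 is consistent with every test.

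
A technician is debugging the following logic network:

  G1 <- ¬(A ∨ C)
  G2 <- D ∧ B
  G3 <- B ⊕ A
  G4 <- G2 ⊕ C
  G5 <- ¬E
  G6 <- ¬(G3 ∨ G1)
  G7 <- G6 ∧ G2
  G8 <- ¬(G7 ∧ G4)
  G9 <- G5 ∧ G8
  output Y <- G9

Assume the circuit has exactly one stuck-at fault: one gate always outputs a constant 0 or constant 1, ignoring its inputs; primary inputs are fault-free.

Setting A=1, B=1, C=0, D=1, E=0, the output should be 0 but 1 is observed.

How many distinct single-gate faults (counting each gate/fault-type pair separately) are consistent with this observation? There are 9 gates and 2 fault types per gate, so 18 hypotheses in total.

8

Fault-free: G1=0, G2=1, G3=0, G4=1, G5=1, G6=1, G7=1, G8=0, G9=0 → 0. Observed 1.
  G1: stuck-at-1 ✓; others ✗
  G2: stuck-at-0 ✓; others ✗
  G3: stuck-at-1 ✓; others ✗
  G4: stuck-at-0 ✓; others ✗
  G5: none of the 2 fault types match ✗
  G6: stuck-at-0 ✓; others ✗
  G7: stuck-at-0 ✓; others ✗
  G8: stuck-at-1 ✓; others ✗
  G9: stuck-at-1 ✓; others ✗
Consistent faults: {G1 stuck-at-1, G2 stuck-at-0, G3 stuck-at-1, G4 stuck-at-0, G6 stuck-at-0, G7 stuck-at-0, G8 stuck-at-1, G9 stuck-at-1} — 8 in all.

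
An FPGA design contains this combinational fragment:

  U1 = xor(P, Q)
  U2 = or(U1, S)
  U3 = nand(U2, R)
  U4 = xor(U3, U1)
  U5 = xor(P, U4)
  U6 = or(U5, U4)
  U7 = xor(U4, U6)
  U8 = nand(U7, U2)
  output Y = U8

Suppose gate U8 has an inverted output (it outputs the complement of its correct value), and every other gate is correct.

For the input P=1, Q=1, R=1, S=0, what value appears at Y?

Propagate with U8 forced: U1=0, U2=0, U3=1, U4=1, U5=0, U6=1, U7=0, U8=0 [inverted output].
So Y = 0. (Without the fault it would be 1.)

0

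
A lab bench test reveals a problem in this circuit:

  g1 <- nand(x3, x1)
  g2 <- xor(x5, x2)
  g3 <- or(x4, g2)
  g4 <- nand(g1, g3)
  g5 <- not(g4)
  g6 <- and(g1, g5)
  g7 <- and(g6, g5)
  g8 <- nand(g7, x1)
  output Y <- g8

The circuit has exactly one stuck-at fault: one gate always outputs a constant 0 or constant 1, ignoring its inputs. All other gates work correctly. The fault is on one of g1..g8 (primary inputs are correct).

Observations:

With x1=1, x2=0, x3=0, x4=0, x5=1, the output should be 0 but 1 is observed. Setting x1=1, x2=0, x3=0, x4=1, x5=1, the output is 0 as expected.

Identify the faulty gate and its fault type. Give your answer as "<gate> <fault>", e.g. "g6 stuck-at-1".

Fault-free values for test 1 (x1=1, x2=0, x3=0, x4=0, x5=1): g1=1, g2=1, g3=1, g4=0, g5=1, g6=1, g7=1, g8=0, giving Y=0. Observed 1.
Test 1: faults giving observed 1 are {g1 stuck-at-0, g2 stuck-at-0, g3 stuck-at-0, g4 stuck-at-1, g5 stuck-at-0, g6 stuck-at-0, g7 stuck-at-0, g8 stuck-at-1}.
Test 2 (x1=1, x2=0, x3=0, x4=1, x5=1): fault-free g1=1, g2=1, g3=1, g4=0, g5=1, g6=1, g7=1, g8=0 → 0; observed 0. Eliminates g1 stuck-at-0, g3 stuck-at-0, g4 stuck-at-1, g5 stuck-at-0, g6 stuck-at-0, g7 stuck-at-0, g8 stuck-at-1.
Only g2 stuck-at-0 is consistent with every test.

g2 stuck-at-0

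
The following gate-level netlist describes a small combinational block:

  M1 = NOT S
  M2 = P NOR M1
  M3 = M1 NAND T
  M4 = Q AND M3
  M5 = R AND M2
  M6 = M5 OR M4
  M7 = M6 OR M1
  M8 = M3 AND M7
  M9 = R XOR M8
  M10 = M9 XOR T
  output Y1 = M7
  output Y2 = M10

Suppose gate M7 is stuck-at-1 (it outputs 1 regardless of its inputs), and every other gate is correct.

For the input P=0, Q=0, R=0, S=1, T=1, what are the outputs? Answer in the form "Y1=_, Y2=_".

Propagate with M7 forced: M1=0, M2=1, M3=1, M4=0, M5=0, M6=0, M7=1 [stuck-at-1], M8=1, M9=1, M10=0.
So the outputs are Y1=1, Y2=0. (Without the fault they would be Y1=0, Y2=1.)

Y1=1, Y2=0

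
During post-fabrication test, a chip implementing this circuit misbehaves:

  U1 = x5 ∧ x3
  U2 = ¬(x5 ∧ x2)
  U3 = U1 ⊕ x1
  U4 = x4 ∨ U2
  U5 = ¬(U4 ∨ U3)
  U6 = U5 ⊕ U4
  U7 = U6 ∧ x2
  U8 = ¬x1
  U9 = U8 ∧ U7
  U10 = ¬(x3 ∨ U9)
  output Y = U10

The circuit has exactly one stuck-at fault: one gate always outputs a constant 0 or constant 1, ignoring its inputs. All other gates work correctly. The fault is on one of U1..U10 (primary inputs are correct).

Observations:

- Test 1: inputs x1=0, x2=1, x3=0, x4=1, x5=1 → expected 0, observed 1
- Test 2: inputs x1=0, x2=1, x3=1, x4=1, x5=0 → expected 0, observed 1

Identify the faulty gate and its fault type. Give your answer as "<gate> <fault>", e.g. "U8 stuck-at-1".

U10 stuck-at-1

Fault-free values for test 1 (x1=0, x2=1, x3=0, x4=1, x5=1): U1=0, U2=0, U3=0, U4=1, U5=0, U6=1, U7=1, U8=1, U9=1, U10=0, giving Y=0. Observed 1.
Test 1: faults giving observed 1 are {U5 stuck-at-1, U6 stuck-at-0, U7 stuck-at-0, U8 stuck-at-0, U9 stuck-at-0, U10 stuck-at-1}.
Test 2 (x1=0, x2=1, x3=1, x4=1, x5=0): fault-free U1=0, U2=1, U3=0, U4=1, U5=0, U6=1, U7=1, U8=1, U9=1, U10=0 → 0; observed 1. Eliminates U5 stuck-at-1, U6 stuck-at-0, U7 stuck-at-0, U8 stuck-at-0, U9 stuck-at-0.
Only U10 stuck-at-1 is consistent with every test.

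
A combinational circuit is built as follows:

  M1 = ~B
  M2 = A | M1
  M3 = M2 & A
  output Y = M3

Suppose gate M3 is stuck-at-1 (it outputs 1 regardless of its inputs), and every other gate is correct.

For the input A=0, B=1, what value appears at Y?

Propagate with M3 forced: M1=0, M2=0, M3=1 [stuck-at-1].
So Y = 1. (Without the fault it would be 0.)

1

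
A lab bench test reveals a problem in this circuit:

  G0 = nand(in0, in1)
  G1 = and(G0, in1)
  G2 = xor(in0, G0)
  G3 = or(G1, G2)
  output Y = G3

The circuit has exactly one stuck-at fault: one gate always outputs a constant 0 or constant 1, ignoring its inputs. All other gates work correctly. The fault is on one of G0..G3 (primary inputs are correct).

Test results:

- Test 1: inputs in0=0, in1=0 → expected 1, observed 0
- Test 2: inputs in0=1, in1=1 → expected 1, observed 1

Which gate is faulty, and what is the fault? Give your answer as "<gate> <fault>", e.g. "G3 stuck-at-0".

G0 stuck-at-0

Fault-free values for test 1 (in0=0, in1=0): G0=1, G1=0, G2=1, G3=1, giving Y=1. Observed 0.
Test 1: faults giving observed 0 are {G0 stuck-at-0, G2 stuck-at-0, G3 stuck-at-0}.
Test 2 (in0=1, in1=1): fault-free G0=0, G1=0, G2=1, G3=1 → 1; observed 1. Eliminates G2 stuck-at-0, G3 stuck-at-0.
Only G0 stuck-at-0 is consistent with every test.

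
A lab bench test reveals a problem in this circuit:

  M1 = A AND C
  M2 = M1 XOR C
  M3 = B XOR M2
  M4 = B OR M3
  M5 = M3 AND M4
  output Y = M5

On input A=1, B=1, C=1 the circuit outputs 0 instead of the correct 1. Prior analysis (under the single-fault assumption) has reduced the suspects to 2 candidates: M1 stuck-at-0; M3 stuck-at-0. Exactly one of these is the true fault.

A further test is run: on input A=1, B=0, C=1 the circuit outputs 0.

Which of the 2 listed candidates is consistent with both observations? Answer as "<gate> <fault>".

Evaluate each candidate on input A=1, B=0, C=1:
  M1 stuck-at-0: M1=0 [stuck-at-0], M2=1, M3=1, M4=1, M5=1 → 1 — eliminated
  M3 stuck-at-0: M1=1, M2=0, M3=0 [stuck-at-0], M4=0, M5=0 → 0 — matches
Only M3 stuck-at-0 reproduces the observed 0.

M3 stuck-at-0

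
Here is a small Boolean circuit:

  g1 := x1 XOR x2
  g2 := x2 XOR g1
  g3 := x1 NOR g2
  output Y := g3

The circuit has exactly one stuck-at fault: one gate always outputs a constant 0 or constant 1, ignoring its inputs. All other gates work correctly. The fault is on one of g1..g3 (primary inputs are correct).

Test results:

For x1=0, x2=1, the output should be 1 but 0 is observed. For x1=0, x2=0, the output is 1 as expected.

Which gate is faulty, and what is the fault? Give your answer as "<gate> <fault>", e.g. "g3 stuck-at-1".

Fault-free values for test 1 (x1=0, x2=1): g1=1, g2=0, g3=1, giving Y=1. Observed 0.
Test 1: faults giving observed 0 are {g1 stuck-at-0, g2 stuck-at-1, g3 stuck-at-0}.
Test 2 (x1=0, x2=0): fault-free g1=0, g2=0, g3=1 → 1; observed 1. Eliminates g2 stuck-at-1, g3 stuck-at-0.
Only g1 stuck-at-0 is consistent with every test.

g1 stuck-at-0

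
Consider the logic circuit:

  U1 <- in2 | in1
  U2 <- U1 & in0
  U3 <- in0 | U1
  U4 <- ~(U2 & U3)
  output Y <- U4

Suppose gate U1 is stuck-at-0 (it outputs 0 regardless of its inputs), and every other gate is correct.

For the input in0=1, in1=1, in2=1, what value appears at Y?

Propagate with U1 forced: U1=0 [stuck-at-0], U2=0, U3=1, U4=1.
So Y = 1. (Without the fault it would be 0.)

1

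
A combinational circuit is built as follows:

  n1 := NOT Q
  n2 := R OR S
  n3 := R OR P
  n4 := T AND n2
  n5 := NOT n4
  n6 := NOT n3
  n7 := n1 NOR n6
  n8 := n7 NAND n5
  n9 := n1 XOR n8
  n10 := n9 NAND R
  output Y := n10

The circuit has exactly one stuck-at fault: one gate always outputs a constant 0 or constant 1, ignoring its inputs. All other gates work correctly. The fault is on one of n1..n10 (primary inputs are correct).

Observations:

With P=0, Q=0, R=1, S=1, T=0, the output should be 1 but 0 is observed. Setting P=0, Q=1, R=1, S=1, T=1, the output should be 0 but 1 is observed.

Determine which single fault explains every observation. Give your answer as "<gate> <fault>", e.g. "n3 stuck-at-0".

Fault-free values for test 1 (P=0, Q=0, R=1, S=1, T=0): n1=1, n2=1, n3=1, n4=0, n5=1, n6=0, n7=0, n8=1, n9=0, n10=1, giving Y=1. Observed 0.
Test 1: faults giving observed 0 are {n7 stuck-at-1, n8 stuck-at-0, n9 stuck-at-1, n10 stuck-at-0}.
Test 2 (P=0, Q=1, R=1, S=1, T=1): fault-free n1=0, n2=1, n3=1, n4=1, n5=0, n6=0, n7=1, n8=1, n9=1, n10=0 → 0; observed 1. Eliminates n7 stuck-at-1, n9 stuck-at-1, n10 stuck-at-0.
Only n8 stuck-at-0 is consistent with every test.

n8 stuck-at-0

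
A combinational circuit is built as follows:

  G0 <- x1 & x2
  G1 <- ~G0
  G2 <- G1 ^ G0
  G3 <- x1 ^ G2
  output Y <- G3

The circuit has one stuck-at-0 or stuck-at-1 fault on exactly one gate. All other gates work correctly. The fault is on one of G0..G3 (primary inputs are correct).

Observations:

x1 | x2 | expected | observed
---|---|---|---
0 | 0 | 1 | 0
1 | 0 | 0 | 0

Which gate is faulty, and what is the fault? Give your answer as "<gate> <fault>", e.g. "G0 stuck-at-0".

G3 stuck-at-0

Fault-free values for test 1 (x1=0, x2=0): G0=0, G1=1, G2=1, G3=1, giving Y=1. Observed 0.
Test 1: faults giving observed 0 are {G1 stuck-at-0, G2 stuck-at-0, G3 stuck-at-0}.
Test 2 (x1=1, x2=0): fault-free G0=0, G1=1, G2=1, G3=0 → 0; observed 0. Eliminates G1 stuck-at-0, G2 stuck-at-0.
Only G3 stuck-at-0 is consistent with every test.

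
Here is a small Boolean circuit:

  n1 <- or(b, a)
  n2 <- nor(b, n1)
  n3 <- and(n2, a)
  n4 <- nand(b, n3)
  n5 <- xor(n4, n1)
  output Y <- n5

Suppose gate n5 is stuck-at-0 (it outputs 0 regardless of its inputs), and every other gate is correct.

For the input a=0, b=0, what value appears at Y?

Propagate with n5 forced: n1=0, n2=1, n3=0, n4=1, n5=0 [stuck-at-0].
So Y = 0. (Without the fault it would be 1.)

0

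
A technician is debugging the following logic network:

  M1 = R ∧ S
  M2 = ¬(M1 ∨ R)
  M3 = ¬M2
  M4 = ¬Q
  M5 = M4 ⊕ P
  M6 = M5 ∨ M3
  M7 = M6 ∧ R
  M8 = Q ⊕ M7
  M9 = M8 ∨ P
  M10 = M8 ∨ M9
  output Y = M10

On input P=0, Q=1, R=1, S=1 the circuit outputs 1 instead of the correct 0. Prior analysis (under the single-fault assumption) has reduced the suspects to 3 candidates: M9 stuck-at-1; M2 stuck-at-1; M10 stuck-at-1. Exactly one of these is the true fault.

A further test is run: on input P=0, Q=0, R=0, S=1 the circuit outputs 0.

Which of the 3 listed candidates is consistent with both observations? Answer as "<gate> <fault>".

Evaluate each candidate on input P=0, Q=0, R=0, S=1:
  M9 stuck-at-1: M1=0, M2=1, M3=0, M4=1, M5=1, M6=1, M7=0, M8=0, M9=1 [stuck-at-1], M10=1 → 1 — eliminated
  M2 stuck-at-1: M1=0, M2=1 [stuck-at-1], M3=0, M4=1, M5=1, M6=1, M7=0, M8=0, M9=0, M10=0 → 0 — matches
  M10 stuck-at-1: M1=0, M2=1, M3=0, M4=1, M5=1, M6=1, M7=0, M8=0, M9=0, M10=1 [stuck-at-1] → 1 — eliminated
Only M2 stuck-at-1 reproduces the observed 0.

M2 stuck-at-1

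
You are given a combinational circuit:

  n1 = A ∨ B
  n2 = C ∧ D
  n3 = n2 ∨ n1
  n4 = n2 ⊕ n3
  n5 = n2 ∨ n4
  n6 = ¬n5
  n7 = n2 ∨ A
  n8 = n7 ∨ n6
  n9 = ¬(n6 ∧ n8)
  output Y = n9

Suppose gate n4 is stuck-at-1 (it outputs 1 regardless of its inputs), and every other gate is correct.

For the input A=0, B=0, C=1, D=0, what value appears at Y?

1

Propagate with n4 forced: n1=0, n2=0, n3=0, n4=1 [stuck-at-1], n5=1, n6=0, n7=0, n8=0, n9=1.
So Y = 1. (Without the fault it would be 0.)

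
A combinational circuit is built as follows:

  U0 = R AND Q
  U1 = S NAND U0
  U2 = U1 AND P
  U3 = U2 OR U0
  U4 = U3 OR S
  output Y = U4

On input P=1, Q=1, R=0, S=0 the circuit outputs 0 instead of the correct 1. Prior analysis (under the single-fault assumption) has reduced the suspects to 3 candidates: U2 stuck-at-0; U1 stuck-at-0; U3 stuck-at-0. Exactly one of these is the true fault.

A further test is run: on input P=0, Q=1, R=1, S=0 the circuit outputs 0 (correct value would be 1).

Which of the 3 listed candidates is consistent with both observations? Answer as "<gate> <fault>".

U3 stuck-at-0

Evaluate each candidate on input P=0, Q=1, R=1, S=0:
  U2 stuck-at-0: U0=1, U1=1, U2=0 [stuck-at-0], U3=1, U4=1 → 1 — eliminated
  U1 stuck-at-0: U0=1, U1=0 [stuck-at-0], U2=0, U3=1, U4=1 → 1 — eliminated
  U3 stuck-at-0: U0=1, U1=1, U2=0, U3=0 [stuck-at-0], U4=0 → 0 — matches
Only U3 stuck-at-0 reproduces the observed 0.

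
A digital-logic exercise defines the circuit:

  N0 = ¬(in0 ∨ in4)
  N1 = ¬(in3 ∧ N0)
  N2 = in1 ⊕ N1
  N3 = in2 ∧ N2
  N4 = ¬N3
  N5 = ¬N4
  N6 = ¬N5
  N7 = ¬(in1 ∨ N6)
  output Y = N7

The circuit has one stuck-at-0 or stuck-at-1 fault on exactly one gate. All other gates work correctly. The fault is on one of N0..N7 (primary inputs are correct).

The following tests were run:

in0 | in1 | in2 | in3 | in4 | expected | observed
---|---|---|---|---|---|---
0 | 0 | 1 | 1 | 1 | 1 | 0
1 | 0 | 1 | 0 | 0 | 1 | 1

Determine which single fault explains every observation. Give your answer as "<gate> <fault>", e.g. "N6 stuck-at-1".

Fault-free values for test 1 (in0=0, in1=0, in2=1, in3=1, in4=1): N0=0, N1=1, N2=1, N3=1, N4=0, N5=1, N6=0, N7=1, giving Y=1. Observed 0.
Test 1: faults giving observed 0 are {N0 stuck-at-1, N1 stuck-at-0, N2 stuck-at-0, N3 stuck-at-0, N4 stuck-at-1, N5 stuck-at-0, N6 stuck-at-1, N7 stuck-at-0}.
Test 2 (in0=1, in1=0, in2=1, in3=0, in4=0): fault-free N0=0, N1=1, N2=1, N3=1, N4=0, N5=1, N6=0, N7=1 → 1; observed 1. Eliminates N1 stuck-at-0, N2 stuck-at-0, N3 stuck-at-0, N4 stuck-at-1, N5 stuck-at-0, N6 stuck-at-1, N7 stuck-at-0.
Only N0 stuck-at-1 is consistent with every test.

N0 stuck-at-1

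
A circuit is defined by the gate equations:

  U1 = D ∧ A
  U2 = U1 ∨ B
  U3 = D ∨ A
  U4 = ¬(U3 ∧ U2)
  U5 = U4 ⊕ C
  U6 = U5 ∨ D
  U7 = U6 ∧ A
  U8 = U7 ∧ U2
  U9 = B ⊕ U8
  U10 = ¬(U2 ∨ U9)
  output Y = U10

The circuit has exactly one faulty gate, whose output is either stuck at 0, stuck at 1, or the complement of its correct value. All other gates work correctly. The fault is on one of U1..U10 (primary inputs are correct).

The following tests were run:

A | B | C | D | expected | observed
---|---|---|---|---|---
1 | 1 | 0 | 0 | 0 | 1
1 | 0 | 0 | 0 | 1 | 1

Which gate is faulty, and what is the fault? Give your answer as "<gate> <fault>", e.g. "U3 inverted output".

Fault-free values for test 1 (A=1, B=1, C=0, D=0): U1=0, U2=1, U3=1, U4=0, U5=0, U6=0, U7=0, U8=0, U9=1, U10=0, giving Y=0. Observed 1.
Test 1: faults giving observed 1 are {U10 stuck-at-1, U10 inverted output}.
Test 2 (A=1, B=0, C=0, D=0): fault-free U1=0, U2=0, U3=1, U4=1, U5=1, U6=1, U7=1, U8=0, U9=0, U10=1 → 1; observed 1. Eliminates U10 inverted output.
Only U10 stuck-at-1 is consistent with every test.

U10 stuck-at-1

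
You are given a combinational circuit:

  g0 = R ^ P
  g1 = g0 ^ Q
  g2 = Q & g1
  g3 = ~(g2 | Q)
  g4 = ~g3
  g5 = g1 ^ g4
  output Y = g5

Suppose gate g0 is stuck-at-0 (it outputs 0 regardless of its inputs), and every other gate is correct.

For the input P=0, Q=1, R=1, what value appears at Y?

Propagate with g0 forced: g0=0 [stuck-at-0], g1=1, g2=1, g3=0, g4=1, g5=0.
So Y = 0. (Without the fault it would be 1.)

0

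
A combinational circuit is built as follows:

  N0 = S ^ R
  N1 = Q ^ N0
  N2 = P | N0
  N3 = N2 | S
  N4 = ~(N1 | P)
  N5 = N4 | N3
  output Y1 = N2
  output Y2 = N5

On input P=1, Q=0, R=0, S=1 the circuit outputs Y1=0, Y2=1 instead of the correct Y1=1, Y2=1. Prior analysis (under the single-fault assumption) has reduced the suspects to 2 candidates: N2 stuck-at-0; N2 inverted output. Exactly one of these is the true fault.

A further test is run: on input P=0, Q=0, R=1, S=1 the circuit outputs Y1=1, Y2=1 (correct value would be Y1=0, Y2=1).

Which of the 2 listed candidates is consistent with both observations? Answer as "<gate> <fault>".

Evaluate each candidate on input P=0, Q=0, R=1, S=1:
  N2 stuck-at-0: N0=0, N1=0, N2=0 [stuck-at-0], N3=1, N4=1, N5=1 → Y1=0, Y2=1 — eliminated
  N2 inverted output: N0=0, N1=0, N2=1 [inverted output], N3=1, N4=1, N5=1 → Y1=1, Y2=1 — matches
Only N2 inverted output reproduces the observed Y1=1, Y2=1.

N2 inverted output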